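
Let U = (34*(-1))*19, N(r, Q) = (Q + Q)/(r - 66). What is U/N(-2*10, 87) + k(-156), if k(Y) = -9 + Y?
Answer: 13423/87 ≈ 154.29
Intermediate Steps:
N(r, Q) = 2*Q/(-66 + r) (N(r, Q) = (2*Q)/(-66 + r) = 2*Q/(-66 + r))
U = -646 (U = -34*19 = -646)
U/N(-2*10, 87) + k(-156) = -646/(2*87/(-66 - 2*10)) + (-9 - 156) = -646/(2*87/(-66 - 20)) - 165 = -646/(2*87/(-86)) - 165 = -646/(2*87*(-1/86)) - 165 = -646/(-87/43) - 165 = -646*(-43/87) - 165 = 27778/87 - 165 = 13423/87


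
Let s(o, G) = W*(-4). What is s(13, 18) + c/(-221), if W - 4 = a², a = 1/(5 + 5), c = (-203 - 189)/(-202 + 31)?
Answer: -15163991/944775 ≈ -16.050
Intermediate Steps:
c = 392/171 (c = -392/(-171) = -392*(-1/171) = 392/171 ≈ 2.2924)
a = ⅒ (a = 1/10 = ⅒ ≈ 0.10000)
W = 401/100 (W = 4 + (⅒)² = 4 + 1/100 = 401/100 ≈ 4.0100)
s(o, G) = -401/25 (s(o, G) = (401/100)*(-4) = -401/25)
s(13, 18) + c/(-221) = -401/25 + (392/171)/(-221) = -401/25 + (392/171)*(-1/221) = -401/25 - 392/37791 = -15163991/944775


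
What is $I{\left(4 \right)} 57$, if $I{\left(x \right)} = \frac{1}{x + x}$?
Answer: $\frac{57}{8} \approx 7.125$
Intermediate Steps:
$I{\left(x \right)} = \frac{1}{2 x}$
$I{\left(4 \right)} 57 = \frac{1}{2 \cdot 4} \cdot 57 = \frac{1}{2} \cdot \frac{1}{4} \cdot 57 = \frac{1}{8} \cdot 57 = \frac{57}{8}$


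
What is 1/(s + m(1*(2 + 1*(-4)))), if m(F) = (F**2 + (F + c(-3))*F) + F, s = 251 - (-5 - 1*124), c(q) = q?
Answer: 1/392 ≈ 0.0025510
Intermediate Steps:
s = 380 (s = 251 - (-5 - 124) = 251 - 1*(-129) = 251 + 129 = 380)
m(F) = F + F**2 + F*(-3 + F) (m(F) = (F**2 + (F - 3)*F) + F = (F**2 + (-3 + F)*F) + F = (F**2 + F*(-3 + F)) + F = F + F**2 + F*(-3 + F))
1/(s + m(1*(2 + 1*(-4)))) = 1/(380 + 2*(1*(2 + 1*(-4)))*(-1 + 1*(2 + 1*(-4)))) = 1/(380 + 2*(1*(2 - 4))*(-1 + 1*(2 - 4))) = 1/(380 + 2*(1*(-2))*(-1 + 1*(-2))) = 1/(380 + 2*(-2)*(-1 - 2)) = 1/(380 + 2*(-2)*(-3)) = 1/(380 + 12) = 1/392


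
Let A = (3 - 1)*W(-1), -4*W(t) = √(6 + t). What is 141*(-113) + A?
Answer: -15933 - √5/2 ≈ -15934.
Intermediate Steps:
W(t) = -√(6 + t)/4
A = -√5/2 (A = (3 - 1)*(-√(6 - 1)/4) = 2*(-√5/4) = -√5/2 ≈ -1.1180)
141*(-113) + A = 141*(-113) - √5/2 = -15933 - √5/2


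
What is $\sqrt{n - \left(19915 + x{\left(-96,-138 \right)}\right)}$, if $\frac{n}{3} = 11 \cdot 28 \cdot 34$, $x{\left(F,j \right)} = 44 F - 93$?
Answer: $\sqrt{15818} \approx 125.77$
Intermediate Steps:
$x{\left(F,j \right)} = -93 + 44 F$
$n = 31416$ ($n = 3 \cdot 11 \cdot 28 \cdot 34 = 3 \cdot 308 \cdot 34 = 3 \cdot 10472 = 31416$)
$\sqrt{n - \left(19915 + x{\left(-96,-138 \right)}\right)} = \sqrt{31416 - \left(19822 - 4224\right)} = \sqrt{31416 - 15598} = \sqrt{15818}$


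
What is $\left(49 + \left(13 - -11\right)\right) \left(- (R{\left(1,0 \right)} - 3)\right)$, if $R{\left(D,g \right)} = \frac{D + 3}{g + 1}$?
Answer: $-73$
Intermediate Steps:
$R{\left(D,g \right)} = \frac{3 + D}{1 + g}$
$\left(49 + \left(13 - -11\right)\right) \left(- (R{\left(1,0 \right)} - 3)\right) = \left(49 + \left(13 - -11\right)\right) \left(- (\frac{3 + 1}{1 + 0} - 3)\right) = \left(49 + \left(13 + 11\right)\right) \left(- (1^{-1} \cdot 4 - 3)\right) = \left(49 + 24\right) \left(- (1 \cdot 4 - 3)\right) = 73 \left(- (4 - 3)\right) = 73 \left(\left(-1\right) 1\right) = 73 \left(-1\right) = -73$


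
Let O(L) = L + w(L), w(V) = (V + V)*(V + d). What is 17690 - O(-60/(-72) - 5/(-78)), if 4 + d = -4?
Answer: 26924515/1521 ≈ 17702.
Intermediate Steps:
d = -8 (d = -4 - 4 = -8)
w(V) = 2*V*(-8 + V) (w(V) = (V + V)*(V - 8) = (2*V)*(-8 + V) = 2*V*(-8 + V))
O(L) = L + 2*L*(-8 + L)
17690 - O(-60/(-72) - 5/(-78)) = 17690 - (-60/(-72) - 5/(-78))*(-15 + 2*(-60/(-72) - 5/(-78))) = 17690 - (-60*(-1/72) - 5*(-1/78))*(-15 + 2*(-60*(-1/72) - 5*(-1/78))) = 17690 - (5/6 + 5/78)*(-15 + 2*(5/6 + 5/78)) = 17690 - 35*(-15 + 2*(35/39))/39 = 17690 - 35*(-15 + 70/39)/39 = 17690 - 35*(-515)/(39*39) = 17690 - 1*(-18025/1521) = 17690 + 18025/1521 = 26924515/1521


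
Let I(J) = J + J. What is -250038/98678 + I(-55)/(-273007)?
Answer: -34125634843/13469892373 ≈ -2.5335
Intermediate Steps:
I(J) = 2*J
-250038/98678 + I(-55)/(-273007) = -250038/98678 + (2*(-55))/(-273007) = -250038*1/98678 - 110*(-1/273007) = -125019/49339 + 110/273007 = -34125634843/13469892373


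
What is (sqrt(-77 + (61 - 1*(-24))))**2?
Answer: 8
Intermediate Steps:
(sqrt(-77 + (61 - 1*(-24))))**2 = (sqrt(-77 + (61 + 24)))**2 = (sqrt(-77 + 85))**2 = (sqrt(8))**2 = (2*sqrt(2))**2 = 8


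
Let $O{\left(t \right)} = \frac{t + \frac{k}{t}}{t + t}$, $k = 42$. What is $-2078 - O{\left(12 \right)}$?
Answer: $- \frac{99775}{48} \approx -2078.6$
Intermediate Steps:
$O{\left(t \right)} = \frac{t + \frac{42}{t}}{2 t}$ ($O{\left(t \right)} = \frac{t + \frac{42}{t}}{t + t} = \frac{t + \frac{42}{t}}{2 t}$)
$-2078 - O{\left(12 \right)} = -2078 - \left(\frac{1}{2} + \frac{21}{144}\right) = -2078 - \left(\frac{1}{2} + 21 \cdot \frac{1}{144}\right) = -2078 - \left(\frac{1}{2} + \frac{7}{48}\right) = -2078 - \frac{31}{48} = - \frac{99775}{48}$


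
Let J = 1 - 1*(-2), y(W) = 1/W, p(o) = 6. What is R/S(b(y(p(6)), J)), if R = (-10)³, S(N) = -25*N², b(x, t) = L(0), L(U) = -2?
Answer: 10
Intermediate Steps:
y(W) = 1/W
J = 3 (J = 1 + 2 = 3)
b(x, t) = -2
R = -1000
R/S(b(y(p(6)), J)) = -1000/((-25*(-2)²)) = -1000/((-25*4)) = -1000/(-100) = -1000*(-1/100) = 10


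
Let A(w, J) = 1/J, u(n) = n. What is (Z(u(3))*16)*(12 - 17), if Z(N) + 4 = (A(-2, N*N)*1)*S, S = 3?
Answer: 880/3 ≈ 293.33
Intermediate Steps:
Z(N) = -4 + 3/N² (Z(N) = -4 + (1/(N*N))*3 = -4 + (1/N²)*3 = -4 + 3/N²)
(Z(u(3))*16)*(12 - 17) = ((-4 + 3/3²)*16)*(12 - 17) = ((-4 + 3*(⅑))*16)*(-5) = ((-4 + ⅓)*16)*(-5) = -11/3*16*(-5) = -176/3*(-5) = 880/3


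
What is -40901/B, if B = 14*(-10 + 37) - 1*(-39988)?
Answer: -40901/40366 ≈ -1.0133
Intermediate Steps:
B = 40366 (B = 14*27 + 39988 = 378 + 39988 = 40366)
-40901/B = -40901/40366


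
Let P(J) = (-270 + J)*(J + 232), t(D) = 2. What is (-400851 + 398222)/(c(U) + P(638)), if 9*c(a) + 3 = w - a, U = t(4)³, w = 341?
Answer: -7887/960590 ≈ -0.0082106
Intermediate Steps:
P(J) = (-270 + J)*(232 + J)
U = 8 (U = 2³ = 8)
c(a) = 338/9 - a/9 (c(a) = -⅓ + (341 - a)/9 = -⅓ + (341/9 - a/9) = 338/9 - a/9)
(-400851 + 398222)/(c(U) + P(638)) = (-400851 + 398222)/((338/9 - ⅑*8) + (-62640 + 638² - 38*638)) = -2629/((338/9 - 8/9) + (-62640 + 407044 - 24244)) = -2629/(110/3 + 320160) = -2629/960590/3 = -2629*3/960590 = -7887/960590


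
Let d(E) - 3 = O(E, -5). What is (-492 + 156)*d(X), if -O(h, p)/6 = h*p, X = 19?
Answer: -192528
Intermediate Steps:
O(h, p) = -6*h*p
d(E) = 3 + 30*E (d(E) = 3 - 6*E*(-5) = 3 + 30*E)
(-492 + 156)*d(X) = (-492 + 156)*(3 + 30*19) = -336*(3 + 570) = -336*573 = -192528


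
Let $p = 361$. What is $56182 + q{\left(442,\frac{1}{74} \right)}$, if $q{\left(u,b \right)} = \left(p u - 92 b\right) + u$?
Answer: $\frac{7998836}{37} \approx 2.1618 \cdot 10^{5}$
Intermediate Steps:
$q{\left(u,b \right)} = - 92 b + 362 u$ ($q{\left(u,b \right)} = \left(361 u - 92 b\right) + u = \left(- 92 b + 361 u\right) + u = - 92 b + 362 u$)
$56182 + q{\left(442,\frac{1}{74} \right)} = 56182 + \left(- \frac{92}{74} + 362 \cdot 442\right) = 56182 + \left(\left(-92\right) \frac{1}{74} + 160004\right) = 56182 + \left(- \frac{46}{37} + 160004\right) = 56182 + \frac{5920102}{37} = \frac{7998836}{37}$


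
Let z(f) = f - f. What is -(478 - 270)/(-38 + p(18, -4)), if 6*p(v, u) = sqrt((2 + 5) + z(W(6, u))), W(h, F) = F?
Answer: 284544/51977 + 1248*sqrt(7)/51977 ≈ 5.5379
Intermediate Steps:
z(f) = 0
p(v, u) = sqrt(7)/6 (p(v, u) = sqrt((2 + 5) + 0)/6 = sqrt(7 + 0)/6 = sqrt(7)/6)
-(478 - 270)/(-38 + p(18, -4)) = -(478 - 270)/(-38 + sqrt(7)/6) = -208/(-38 + sqrt(7)/6)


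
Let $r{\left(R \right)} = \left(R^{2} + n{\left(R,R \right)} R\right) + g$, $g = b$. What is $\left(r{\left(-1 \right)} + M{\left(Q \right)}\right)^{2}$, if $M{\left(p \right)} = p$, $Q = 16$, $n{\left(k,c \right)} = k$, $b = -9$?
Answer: $81$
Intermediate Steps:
$g = -9$
$r{\left(R \right)} = -9 + 2 R^{2}$ ($r{\left(R \right)} = \left(R^{2} + R R\right) - 9 = \left(R^{2} + R^{2}\right) - 9 = 2 R^{2} - 9 = -9 + 2 R^{2}$)
$\left(r{\left(-1 \right)} + M{\left(Q \right)}\right)^{2} = \left(\left(-9 + 2 \left(-1\right)^{2}\right) + 16\right)^{2} = \left(\left(-9 + 2 \cdot 1\right) + 16\right)^{2} = \left(\left(-9 + 2\right) + 16\right)^{2} = \left(-7 + 16\right)^{2} = 9^{2} = 81$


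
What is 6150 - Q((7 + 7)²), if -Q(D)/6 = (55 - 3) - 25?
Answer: 6312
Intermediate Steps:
Q(D) = -162 (Q(D) = -6*((55 - 3) - 25) = -6*(52 - 25) = -6*27 = -162)
6150 - Q((7 + 7)²) = 6150 - 1*(-162) = 6150 + 162 = 6312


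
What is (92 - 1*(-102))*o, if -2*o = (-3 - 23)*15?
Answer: 37830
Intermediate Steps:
o = 195 (o = -(-3 - 23)*15/2 = -(-13)*15 = -½*(-390) = 195)
(92 - 1*(-102))*o = (92 - 1*(-102))*195 = (92 + 102)*195 = 194*195 = 37830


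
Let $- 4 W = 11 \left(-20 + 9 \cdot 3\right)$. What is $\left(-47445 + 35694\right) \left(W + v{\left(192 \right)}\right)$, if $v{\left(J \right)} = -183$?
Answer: $\frac{9506559}{4} \approx 2.3766 \cdot 10^{6}$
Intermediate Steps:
$W = - \frac{77}{4}$ ($W = - \frac{11 \left(-20 + 9 \cdot 3\right)}{4} = - \frac{11 \left(-20 + 27\right)}{4} = - \frac{11 \cdot 7}{4} = \left(- \frac{1}{4}\right) 77 = - \frac{77}{4} \approx -19.25$)
$\left(-47445 + 35694\right) \left(W + v{\left(192 \right)}\right) = \left(-47445 + 35694\right) \left(- \frac{77}{4} - 183\right) = \left(-11751\right) \left(- \frac{809}{4}\right) = \frac{9506559}{4}$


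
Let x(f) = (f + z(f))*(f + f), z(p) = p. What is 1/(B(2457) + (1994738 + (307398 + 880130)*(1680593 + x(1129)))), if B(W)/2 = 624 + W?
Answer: 1/8050440754796 ≈ 1.2422e-13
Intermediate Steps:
B(W) = 1248 + 2*W (B(W) = 2*(624 + W) = 1248 + 2*W)
x(f) = 4*f**2 (x(f) = (f + f)*(f + f) = (2*f)*(2*f) = 4*f**2)
1/(B(2457) + (1994738 + (307398 + 880130)*(1680593 + x(1129)))) = 1/((1248 + 2*2457) + (1994738 + (307398 + 880130)*(1680593 + 4*1129**2))) = 1/((1248 + 4914) + (1994738 + 1187528*(1680593 + 4*1274641))) = 1/(6162 + (1994738 + 1187528*(1680593 + 5098564))) = 1/(6162 + (1994738 + 1187528*6779157)) = 1/(6162 + (1994738 + 8050438753896)) = 1/(6162 + 8050440748634) = 1/8050440754796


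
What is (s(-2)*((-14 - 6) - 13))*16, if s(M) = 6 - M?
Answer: -4224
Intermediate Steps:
(s(-2)*((-14 - 6) - 13))*16 = ((6 - 1*(-2))*((-14 - 6) - 13))*16 = ((6 + 2)*(-20 - 13))*16 = (8*(-33))*16 = -264*16 = -4224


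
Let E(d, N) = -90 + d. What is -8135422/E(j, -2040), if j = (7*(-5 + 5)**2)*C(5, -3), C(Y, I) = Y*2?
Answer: 4067711/45 ≈ 90394.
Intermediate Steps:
C(Y, I) = 2*Y
j = 0 (j = (7*(-5 + 5)**2)*(2*5) = (7*0**2)*10 = (7*0)*10 = 0*10 = 0)
-8135422/E(j, -2040) = -8135422/(-90 + 0) = -8135422/(-90) = -8135422*(-1/90) = 4067711/45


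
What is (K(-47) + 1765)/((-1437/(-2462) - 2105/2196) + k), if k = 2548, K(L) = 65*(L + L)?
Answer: -11745734220/6886933819 ≈ -1.7055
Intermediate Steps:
K(L) = 130*L (K(L) = 65*(2*L) = 130*L)
(K(-47) + 1765)/((-1437/(-2462) - 2105/2196) + k) = (130*(-47) + 1765)/((-1437/(-2462) - 2105/2196) + 2548) = (-6110 + 1765)/((-1437*(-1/2462) - 2105*1/2196) + 2548) = -4345/((1437/2462 - 2105/2196) + 2548) = -4345/(-1013429/2703276 + 2548) = -4345/6886933819/2703276 = -4345*2703276/6886933819 = -11745734220/6886933819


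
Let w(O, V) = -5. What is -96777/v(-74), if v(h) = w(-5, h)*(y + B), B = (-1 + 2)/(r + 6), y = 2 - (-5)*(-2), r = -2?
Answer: -387108/155 ≈ -2497.5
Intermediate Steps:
y = -8 (y = 2 - 1*10 = 2 - 10 = -8)
B = ¼ (B = (-1 + 2)/(-2 + 6) = 1/4 = 1*(¼) = ¼ ≈ 0.25000)
v(h) = 155/4 (v(h) = -5*(-8 + ¼) = -5*(-31/4) = 155/4)
-96777/v(-74) = -96777/155/4 = -96777*4/155 = -387108/155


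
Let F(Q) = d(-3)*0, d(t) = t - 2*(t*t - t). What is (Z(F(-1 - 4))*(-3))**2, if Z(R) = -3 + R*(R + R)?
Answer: 81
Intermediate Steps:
d(t) = -2*t**2 + 3*t (d(t) = t - 2*(t**2 - t) = t + (-2*t**2 + 2*t) = -2*t**2 + 3*t)
F(Q) = 0 (F(Q) = -3*(3 - 2*(-3))*0 = -3*(3 + 6)*0 = -3*9*0 = -27*0 = 0)
Z(R) = -3 + 2*R**2 (Z(R) = -3 + R*(2*R) = -3 + 2*R**2)
(Z(F(-1 - 4))*(-3))**2 = ((-3 + 2*0**2)*(-3))**2 = ((-3 + 2*0)*(-3))**2 = ((-3 + 0)*(-3))**2 = (-3*(-3))**2 = 9**2 = 81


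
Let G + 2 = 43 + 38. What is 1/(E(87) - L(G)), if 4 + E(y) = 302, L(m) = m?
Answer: 1/219 ≈ 0.0045662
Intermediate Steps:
G = 79 (G = -2 + (43 + 38) = -2 + 81 = 79)
E(y) = 298 (E(y) = -4 + 302 = 298)
1/(E(87) - L(G)) = 1/(298 - 1*79) = 1/(298 - 79) = 1/219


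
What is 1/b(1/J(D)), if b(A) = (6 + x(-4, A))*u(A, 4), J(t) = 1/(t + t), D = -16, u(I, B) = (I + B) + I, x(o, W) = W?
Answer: 1/1560 ≈ 0.00064103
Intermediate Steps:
u(I, B) = B + 2*I (u(I, B) = (B + I) + I = B + 2*I)
J(t) = 1/(2*t)
b(A) = (4 + 2*A)*(6 + A) (b(A) = (6 + A)*(4 + 2*A) = (4 + 2*A)*(6 + A))
1/b(1/J(D)) = 1/(2*(2 + 1/((½)/(-16)))*(6 + 1/((½)/(-16)))) = 1/(2*(2 + 1/((½)*(-1/16)))*(6 + 1/((½)*(-1/16)))) = 1/(2*(2 + 1/(-1/32))*(6 + 1/(-1/32))) = 1/(2*(2 - 32)*(6 - 32)) = 1/(2*(-30)*(-26)) = 1/1560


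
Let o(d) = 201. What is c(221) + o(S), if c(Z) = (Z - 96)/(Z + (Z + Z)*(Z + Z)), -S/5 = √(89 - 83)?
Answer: 7862542/39117 ≈ 201.00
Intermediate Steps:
S = -5*√6 (S = -5*√(89 - 83) = -5*√6 ≈ -12.247)
c(Z) = (-96 + Z)/(Z + 4*Z²) (c(Z) = (-96 + Z)/(Z + (2*Z)*(2*Z)) = (-96 + Z)/(Z + 4*Z²))
c(221) + o(S) = (-96 + 221)/(221*(1 + 4*221)) + 201 = (1/221)*125/(1 + 884) + 201 = (1/221)*125/885 + 201 = (1/221)*(1/885)*125 + 201 = 25/39117 + 201 = 7862542/39117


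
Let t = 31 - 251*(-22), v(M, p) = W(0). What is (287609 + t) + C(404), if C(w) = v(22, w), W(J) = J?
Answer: 293162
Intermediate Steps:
v(M, p) = 0
C(w) = 0
t = 5553 (t = 31 + 5522 = 5553)
(287609 + t) + C(404) = (287609 + 5553) + 0 = 293162 + 0 = 293162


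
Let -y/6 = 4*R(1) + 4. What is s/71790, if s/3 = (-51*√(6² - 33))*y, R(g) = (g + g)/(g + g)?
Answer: 1224*√3/11965 ≈ 0.17719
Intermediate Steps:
R(g) = 1 (R(g) = (2*g)/((2*g)) = (2*g)*(1/(2*g)) = 1)
y = -48 (y = -6*(4*1 + 4) = -6*(4 + 4) = -6*8 = -48)
s = 7344*√3 (s = 3*(-51*√(6² - 33)*(-48)) = 3*(-51*√(36 - 33)*(-48)) = 3*(-51*√3*(-48)) = 3*(2448*√3) = 7344*√3 ≈ 12720.)
s/71790 = (7344*√3)/71790 = (7344*√3)*(1/71790) = 1224*√3/11965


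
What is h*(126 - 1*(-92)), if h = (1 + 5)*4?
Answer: 5232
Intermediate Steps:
h = 24 (h = 6*4 = 24)
h*(126 - 1*(-92)) = 24*(126 - 1*(-92)) = 24*(126 + 92) = 24*218 = 5232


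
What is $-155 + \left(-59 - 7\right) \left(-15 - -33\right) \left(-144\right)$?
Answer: $170917$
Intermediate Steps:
$-155 + \left(-59 - 7\right) \left(-15 - -33\right) \left(-144\right) = -155 + - 66 \left(-15 + \left(-4 + 37\right)\right) \left(-144\right) = -155 + - 66 \left(-15 + 33\right) \left(-144\right) = -155 + \left(-66\right) 18 \left(-144\right) = -155 - -171072 = -155 + 171072 = 170917$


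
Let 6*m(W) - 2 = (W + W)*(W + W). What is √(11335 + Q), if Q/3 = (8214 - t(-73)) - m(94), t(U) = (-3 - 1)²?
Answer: 4*√1141 ≈ 135.11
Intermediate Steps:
m(W) = ⅓ + 2*W²/3 (m(W) = ⅓ + ((W + W)*(W + W))/6 = ⅓ + ((2*W)*(2*W))/6 = ⅓ + (4*W²)/6 = ⅓ + 2*W²/3)
t(U) = 16 (t(U) = (-4)² = 16)
Q = 6921 (Q = 3*((8214 - 1*16) - (⅓ + (⅔)*94²)) = 3*((8214 - 16) - (⅓ + (⅔)*8836)) = 3*(8198 - (⅓ + 17672/3)) = 3*(8198 - 1*5891) = 3*(8198 - 5891) = 3*2307 = 6921)
√(11335 + Q) = √(11335 + 6921) = √18256 = 4*√1141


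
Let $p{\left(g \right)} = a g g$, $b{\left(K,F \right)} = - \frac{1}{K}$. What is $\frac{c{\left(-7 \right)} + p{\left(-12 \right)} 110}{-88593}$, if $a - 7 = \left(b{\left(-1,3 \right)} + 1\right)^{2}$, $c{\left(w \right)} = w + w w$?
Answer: $- \frac{58094}{29531} \approx -1.9672$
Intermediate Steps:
$c{\left(w \right)} = w + w^{2}$
$a = 11$ ($a = 7 + \left(- \frac{1}{-1} + 1\right)^{2} = 7 + \left(\left(-1\right) \left(-1\right) + 1\right)^{2} = 7 + \left(1 + 1\right)^{2} = 7 + 2^{2} = 7 + 4 = 11$)
$p{\left(g \right)} = 11 g^{2}$ ($p{\left(g \right)} = 11 g g = 11 g^{2}$)
$\frac{c{\left(-7 \right)} + p{\left(-12 \right)} 110}{-88593} = \frac{- 7 \left(1 - 7\right) + 11 \left(-12\right)^{2} \cdot 110}{-88593} = \left(\left(-7\right) \left(-6\right) + 11 \cdot 144 \cdot 110\right) \left(- \frac{1}{88593}\right) = \left(42 + 1584 \cdot 110\right) \left(- \frac{1}{88593}\right) = \left(42 + 174240\right) \left(- \frac{1}{88593}\right) = 174282 \left(- \frac{1}{88593}\right) = - \frac{58094}{29531}$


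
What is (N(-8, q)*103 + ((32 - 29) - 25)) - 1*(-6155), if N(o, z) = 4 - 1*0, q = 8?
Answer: 6545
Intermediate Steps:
N(o, z) = 4 (N(o, z) = 4 + 0 = 4)
(N(-8, q)*103 + ((32 - 29) - 25)) - 1*(-6155) = (4*103 + ((32 - 29) - 25)) - 1*(-6155) = (412 + (3 - 25)) + 6155 = (412 - 22) + 6155 = 390 + 6155 = 6545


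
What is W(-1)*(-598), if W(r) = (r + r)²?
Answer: -2392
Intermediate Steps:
W(r) = 4*r² (W(r) = (2*r)² = 4*r²)
W(-1)*(-598) = (4*(-1)²)*(-598) = (4*1)*(-598) = 4*(-598) = -2392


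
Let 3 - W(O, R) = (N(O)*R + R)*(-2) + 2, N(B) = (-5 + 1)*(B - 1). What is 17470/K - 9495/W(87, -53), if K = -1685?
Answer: -130238161/12252983 ≈ -10.629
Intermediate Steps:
N(B) = 4 - 4*B (N(B) = -4*(-1 + B) = 4 - 4*B)
W(O, R) = 1 + 2*R + 2*R*(4 - 4*O) (W(O, R) = 3 - (((4 - 4*O)*R + R)*(-2) + 2) = 3 - ((R*(4 - 4*O) + R)*(-2) + 2) = 3 - ((R + R*(4 - 4*O))*(-2) + 2) = 3 - ((-2*R - 2*R*(4 - 4*O)) + 2) = 3 - (2 - 2*R - 2*R*(4 - 4*O)) = 3 + (-2 + 2*R + 2*R*(4 - 4*O)) = 1 + 2*R + 2*R*(4 - 4*O))
17470/K - 9495/W(87, -53) = 17470/(-1685) - 9495/(1 + 10*(-53) - 8*87*(-53)) = 17470*(-1/1685) - 9495/(1 - 530 + 36888) = -3494/337 - 9495/36359 = -130238161/12252983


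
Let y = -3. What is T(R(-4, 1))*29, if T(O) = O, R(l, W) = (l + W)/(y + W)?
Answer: 87/2 ≈ 43.500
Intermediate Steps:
R(l, W) = (W + l)/(-3 + W) (R(l, W) = (l + W)/(-3 + W) = (W + l)/(-3 + W))
T(R(-4, 1))*29 = ((1 - 4)/(-3 + 1))*29 = (-3/(-2))*29 = -1/2*(-3)*29 = (3/2)*29 = 87/2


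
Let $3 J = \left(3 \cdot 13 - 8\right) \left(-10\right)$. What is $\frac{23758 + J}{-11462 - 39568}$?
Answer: $- \frac{35482}{76545} \approx -0.46354$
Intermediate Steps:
$J = - \frac{310}{3}$ ($J = \frac{\left(3 \cdot 13 - 8\right) \left(-10\right)}{3} = \frac{\left(39 - 8\right) \left(-10\right)}{3} = \frac{31 \left(-10\right)}{3} = \frac{1}{3} \left(-310\right) = - \frac{310}{3} \approx -103.33$)
$\frac{23758 + J}{-11462 - 39568} = \frac{23758 - \frac{310}{3}}{-11462 - 39568} = \frac{70964}{3 \left(-51030\right)} = \frac{70964}{3} \left(- \frac{1}{51030}\right) = - \frac{35482}{76545}$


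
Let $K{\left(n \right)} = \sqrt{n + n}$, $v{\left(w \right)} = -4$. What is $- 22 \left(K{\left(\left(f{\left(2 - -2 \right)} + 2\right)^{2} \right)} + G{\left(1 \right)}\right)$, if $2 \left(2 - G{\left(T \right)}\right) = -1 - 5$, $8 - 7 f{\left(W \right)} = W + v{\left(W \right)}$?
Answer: $-110 - \frac{484 \sqrt{2}}{7} \approx -207.78$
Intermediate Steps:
$f{\left(W \right)} = \frac{12}{7} - \frac{W}{7}$ ($f{\left(W \right)} = \frac{8}{7} - \frac{W - 4}{7} = \frac{8}{7} - \frac{-4 + W}{7} = \frac{8}{7} - \left(- \frac{4}{7} + \frac{W}{7}\right) = \frac{12}{7} - \frac{W}{7}$)
$K{\left(n \right)} = \sqrt{2} \sqrt{n}$ ($K{\left(n \right)} = \sqrt{2 n} = \sqrt{2} \sqrt{n}$)
$G{\left(T \right)} = 5$ ($G{\left(T \right)} = 2 - \frac{-1 - 5}{2} = 2 - -3 = 2 + 3 = 5$)
$- 22 \left(K{\left(\left(f{\left(2 - -2 \right)} + 2\right)^{2} \right)} + G{\left(1 \right)}\right) = - 22 \left(\sqrt{2} \sqrt{\left(\left(\frac{12}{7} - \frac{2 - -2}{7}\right) + 2\right)^{2}} + 5\right) = - 22 \left(\sqrt{2} \sqrt{\left(\left(\frac{12}{7} - \frac{2 + 2}{7}\right) + 2\right)^{2}} + 5\right) = - 22 \left(\sqrt{2} \sqrt{\left(\left(\frac{12}{7} - \frac{4}{7}\right) + 2\right)^{2}} + 5\right) = - 22 \left(\sqrt{2} \sqrt{\left(\frac{8}{7} + 2\right)^{2}} + 5\right) = - 22 \left(\sqrt{2} \sqrt{\left(\frac{22}{7}\right)^{2}} + 5\right) = - 22 \left(\sqrt{2} \sqrt{\frac{484}{49}} + 5\right) = - 22 \left(\sqrt{2} \cdot \frac{22}{7} + 5\right) = - 22 \left(\frac{22 \sqrt{2}}{7} + 5\right) = - 22 \left(5 + \frac{22 \sqrt{2}}{7}\right) = -110 - \frac{484 \sqrt{2}}{7}$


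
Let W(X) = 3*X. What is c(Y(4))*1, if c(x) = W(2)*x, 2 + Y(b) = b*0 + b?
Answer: 12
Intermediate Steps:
Y(b) = -2 + b (Y(b) = -2 + (b*0 + b) = -2 + (0 + b) = -2 + b)
c(x) = 6*x (c(x) = (3*2)*x = 6*x)
c(Y(4))*1 = (6*(-2 + 4))*1 = (6*2)*1 = 12*1 = 12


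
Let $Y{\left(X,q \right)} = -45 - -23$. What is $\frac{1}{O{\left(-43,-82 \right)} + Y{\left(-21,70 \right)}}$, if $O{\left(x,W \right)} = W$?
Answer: $- \frac{1}{104} \approx -0.0096154$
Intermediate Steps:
$Y{\left(X,q \right)} = -22$ ($Y{\left(X,q \right)} = -45 + 23 = -22$)
$\frac{1}{O{\left(-43,-82 \right)} + Y{\left(-21,70 \right)}} = \frac{1}{-82 - 22} = \frac{1}{-104} = - \frac{1}{104}$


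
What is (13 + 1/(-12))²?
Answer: 24025/144 ≈ 166.84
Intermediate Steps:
(13 + 1/(-12))² = (13 + 1*(-1/12))² = (13 - 1/12)² = (155/12)² = 24025/144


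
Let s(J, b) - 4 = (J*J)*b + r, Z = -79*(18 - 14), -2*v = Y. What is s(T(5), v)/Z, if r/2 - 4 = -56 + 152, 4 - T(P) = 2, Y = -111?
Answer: -213/158 ≈ -1.3481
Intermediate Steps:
T(P) = 2 (T(P) = 4 - 1*2 = 4 - 2 = 2)
v = 111/2 (v = -1/2*(-111) = 111/2 ≈ 55.500)
r = 200 (r = 8 + 2*(-56 + 152) = 8 + 2*96 = 8 + 192 = 200)
Z = -316 (Z = -79*4 = -316)
s(J, b) = 204 + b*J**2 (s(J, b) = 4 + ((J*J)*b + 200) = 4 + (J**2*b + 200) = 4 + (b*J**2 + 200) = 4 + (200 + b*J**2) = 204 + b*J**2)
s(T(5), v)/Z = (204 + (111/2)*2**2)/(-316) = (204 + (111/2)*4)*(-1/316) = (204 + 222)*(-1/316) = 426*(-1/316) = -213/158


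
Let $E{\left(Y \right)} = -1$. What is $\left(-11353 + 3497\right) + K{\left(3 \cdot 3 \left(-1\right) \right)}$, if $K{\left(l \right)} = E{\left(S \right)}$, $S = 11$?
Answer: $-7857$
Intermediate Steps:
$K{\left(l \right)} = -1$
$\left(-11353 + 3497\right) + K{\left(3 \cdot 3 \left(-1\right) \right)} = \left(-11353 + 3497\right) - 1 = -7856 - 1 = -7857$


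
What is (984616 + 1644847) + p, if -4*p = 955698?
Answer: 4781077/2 ≈ 2.3905e+6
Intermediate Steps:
p = -477849/2 (p = -1/4*955698 = -477849/2 ≈ -2.3892e+5)
(984616 + 1644847) + p = (984616 + 1644847) - 477849/2 = 2629463 - 477849/2 = 4781077/2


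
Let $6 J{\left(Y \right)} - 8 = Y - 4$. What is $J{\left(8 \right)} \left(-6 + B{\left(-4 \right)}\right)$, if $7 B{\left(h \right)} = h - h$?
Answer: $-12$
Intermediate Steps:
$B{\left(h \right)} = 0$ ($B{\left(h \right)} = \frac{h - h}{7} = \frac{1}{7} \cdot 0 = 0$)
$J{\left(Y \right)} = \frac{2}{3} + \frac{Y}{6}$ ($J{\left(Y \right)} = \frac{4}{3} + \frac{Y - 4}{6} = \frac{4}{3} + \frac{-4 + Y}{6} = \frac{4}{3} + \left(- \frac{2}{3} + \frac{Y}{6}\right) = \frac{2}{3} + \frac{Y}{6}$)
$J{\left(8 \right)} \left(-6 + B{\left(-4 \right)}\right) = \left(\frac{2}{3} + \frac{1}{6} \cdot 8\right) \left(-6 + 0\right) = \left(\frac{2}{3} + \frac{4}{3}\right) \left(-6\right) = 2 \left(-6\right) = -12$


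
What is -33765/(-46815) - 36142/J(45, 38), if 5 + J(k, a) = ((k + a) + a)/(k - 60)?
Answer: 846214463/305858 ≈ 2766.7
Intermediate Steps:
J(k, a) = -5 + (k + 2*a)/(-60 + k) (J(k, a) = -5 + ((k + a) + a)/(k - 60) = -5 + ((a + k) + a)/(-60 + k) = -5 + (k + 2*a)/(-60 + k))
-33765/(-46815) - 36142/J(45, 38) = -33765/(-46815) - 36142*(-60 + 45)/(2*(150 + 38 - 2*45)) = -33765*(-1/46815) - 36142*(-15/(2*(150 + 38 - 90))) = 2251/3121 - 36142/(2*(-1/15)*98) = 2251/3121 - 36142/(-196/15) = 2251/3121 - 36142*(-15/196) = 2251/3121 + 271065/98 = 846214463/305858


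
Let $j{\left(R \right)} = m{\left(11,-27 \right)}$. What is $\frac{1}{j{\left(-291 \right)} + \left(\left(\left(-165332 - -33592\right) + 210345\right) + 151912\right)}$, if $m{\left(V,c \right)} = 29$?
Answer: $\frac{1}{230546} \approx 4.3375 \cdot 10^{-6}$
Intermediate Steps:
$j{\left(R \right)} = 29$
$\frac{1}{j{\left(-291 \right)} + \left(\left(\left(-165332 - -33592\right) + 210345\right) + 151912\right)} = \frac{1}{29 + \left(\left(\left(-165332 - -33592\right) + 210345\right) + 151912\right)} = \frac{1}{29 + \left(\left(\left(-165332 + 33592\right) + 210345\right) + 151912\right)} = \frac{1}{29 + \left(\left(-131740 + 210345\right) + 151912\right)} = \frac{1}{29 + \left(78605 + 151912\right)} = \frac{1}{29 + 230517} = \frac{1}{230546}$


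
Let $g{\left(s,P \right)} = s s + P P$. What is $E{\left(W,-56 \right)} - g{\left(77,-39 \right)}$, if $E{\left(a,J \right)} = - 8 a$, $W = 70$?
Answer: $-8010$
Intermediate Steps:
$g{\left(s,P \right)} = P^{2} + s^{2}$ ($g{\left(s,P \right)} = s^{2} + P^{2} = P^{2} + s^{2}$)
$E{\left(W,-56 \right)} - g{\left(77,-39 \right)} = \left(-8\right) 70 - \left(\left(-39\right)^{2} + 77^{2}\right) = -560 - \left(1521 + 5929\right) = -560 - 7450 = -8010$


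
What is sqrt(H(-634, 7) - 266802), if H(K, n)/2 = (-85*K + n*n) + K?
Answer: 8*I*sqrt(2503) ≈ 400.24*I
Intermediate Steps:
H(K, n) = -168*K + 2*n**2 (H(K, n) = 2*((-85*K + n*n) + K) = 2*((-85*K + n**2) + K) = 2*((n**2 - 85*K) + K) = 2*(n**2 - 84*K) = -168*K + 2*n**2)
sqrt(H(-634, 7) - 266802) = sqrt((-168*(-634) + 2*7**2) - 266802) = sqrt((106512 + 2*49) - 266802) = sqrt((106512 + 98) - 266802) = sqrt(106610 - 266802) = sqrt(-160192) = 8*I*sqrt(2503)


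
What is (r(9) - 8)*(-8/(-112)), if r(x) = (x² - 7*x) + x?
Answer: 19/14 ≈ 1.3571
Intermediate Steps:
r(x) = x² - 6*x
(r(9) - 8)*(-8/(-112)) = (9*(-6 + 9) - 8)*(-8/(-112)) = (9*3 - 8)*(-8*(-1/112)) = (27 - 8)*(1/14) = 19*(1/14) = 19/14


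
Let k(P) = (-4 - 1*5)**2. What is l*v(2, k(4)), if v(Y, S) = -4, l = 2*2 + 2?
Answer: -24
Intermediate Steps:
k(P) = 81 (k(P) = (-4 - 5)**2 = (-9)**2 = 81)
l = 6 (l = 4 + 2 = 6)
l*v(2, k(4)) = 6*(-4) = -24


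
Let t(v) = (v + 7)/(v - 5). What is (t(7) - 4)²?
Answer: 9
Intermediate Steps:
t(v) = (7 + v)/(-5 + v)
(t(7) - 4)² = ((7 + 7)/(-5 + 7) - 4)² = (14/2 - 4)² = ((½)*14 - 4)² = (7 - 4)² = 3² = 9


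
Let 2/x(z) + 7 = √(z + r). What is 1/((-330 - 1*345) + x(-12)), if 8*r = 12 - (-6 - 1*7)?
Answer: -312637/211105607 + 4*I*√142/211105607 ≈ -0.001481 + 2.2579e-7*I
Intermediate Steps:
r = 25/8 (r = (12 - (-6 - 1*7))/8 = (12 - (-6 - 7))/8 = (12 - 1*(-13))/8 = (12 + 13)/8 = (⅛)*25 = 25/8 ≈ 3.1250)
x(z) = 2/(-7 + √(25/8 + z)) (x(z) = 2/(-7 + √(z + 25/8)) = 2/(-7 + √(25/8 + z)))
1/((-330 - 1*345) + x(-12)) = 1/((-330 - 1*345) + 8/(-28 + √2*√(25 + 8*(-12)))) = 1/((-330 - 345) + 8/(-28 + √2*√(25 - 96))) = 1/(-675 + 8/(-28 + √2*√(-71))) = 1/(-675 + 8/(-28 + √2*(I*√71))) = 1/(-675 + 8/(-28 + I*√142))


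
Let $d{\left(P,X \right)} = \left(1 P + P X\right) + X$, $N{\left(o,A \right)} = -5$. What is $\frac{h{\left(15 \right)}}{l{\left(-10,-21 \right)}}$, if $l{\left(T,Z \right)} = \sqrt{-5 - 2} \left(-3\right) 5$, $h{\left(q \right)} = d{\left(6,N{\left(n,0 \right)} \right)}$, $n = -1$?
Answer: $- \frac{29 i \sqrt{7}}{105} \approx - 0.73073 i$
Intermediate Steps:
$d{\left(P,X \right)} = P + X + P X$ ($d{\left(P,X \right)} = \left(P + P X\right) + X = P + X + P X$)
$h{\left(q \right)} = -29$ ($h{\left(q \right)} = 6 - 5 + 6 \left(-5\right) = 6 - 5 - 30 = -29$)
$l{\left(T,Z \right)} = - 15 i \sqrt{7}$ ($l{\left(T,Z \right)} = \sqrt{-7} \left(-3\right) 5 = i \sqrt{7} \left(-3\right) 5 = - 3 i \sqrt{7} \cdot 5 = - 15 i \sqrt{7}$)
$\frac{h{\left(15 \right)}}{l{\left(-10,-21 \right)}} = - \frac{29}{\left(-15\right) i \sqrt{7}} = - 29 \frac{i \sqrt{7}}{105} = - \frac{29 i \sqrt{7}}{105}$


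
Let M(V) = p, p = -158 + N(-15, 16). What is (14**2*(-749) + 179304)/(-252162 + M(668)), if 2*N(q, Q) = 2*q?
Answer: -6500/50467 ≈ -0.12880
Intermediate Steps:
N(q, Q) = q (N(q, Q) = (2*q)/2 = q)
p = -173 (p = -158 - 15 = -173)
M(V) = -173
(14**2*(-749) + 179304)/(-252162 + M(668)) = (14**2*(-749) + 179304)/(-252162 - 173) = (196*(-749) + 179304)/(-252335) = (-146804 + 179304)*(-1/252335) = 32500*(-1/252335) = -6500/50467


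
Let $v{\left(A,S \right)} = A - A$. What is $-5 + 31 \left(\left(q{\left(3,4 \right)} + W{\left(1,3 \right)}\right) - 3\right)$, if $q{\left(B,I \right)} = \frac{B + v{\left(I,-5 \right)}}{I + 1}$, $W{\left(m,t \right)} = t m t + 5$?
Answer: $\frac{1773}{5} \approx 354.6$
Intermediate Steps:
$v{\left(A,S \right)} = 0$
$W{\left(m,t \right)} = 5 + m t^{2}$ ($W{\left(m,t \right)} = m t t + 5 = m t^{2} + 5 = 5 + m t^{2}$)
$q{\left(B,I \right)} = \frac{B}{1 + I}$ ($q{\left(B,I \right)} = \frac{B + 0}{I + 1} = \frac{B}{1 + I}$)
$-5 + 31 \left(\left(q{\left(3,4 \right)} + W{\left(1,3 \right)}\right) - 3\right) = -5 + 31 \left(\left(\frac{3}{1 + 4} + \left(5 + 1 \cdot 3^{2}\right)\right) - 3\right) = -5 + 31 \left(\left(\frac{3}{5} + \left(5 + 1 \cdot 9\right)\right) - 3\right) = -5 + 31 \left(\left(3 \cdot \frac{1}{5} + \left(5 + 9\right)\right) - 3\right) = -5 + 31 \left(\left(\frac{3}{5} + 14\right) - 3\right) = -5 + 31 \left(\frac{73}{5} - 3\right) = -5 + 31 \cdot \frac{58}{5} = -5 + \frac{1798}{5} = \frac{1773}{5}$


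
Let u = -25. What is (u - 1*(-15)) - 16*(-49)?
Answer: 774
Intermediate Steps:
(u - 1*(-15)) - 16*(-49) = (-25 - 1*(-15)) - 16*(-49) = (-25 + 15) + 784 = -10 + 784 = 774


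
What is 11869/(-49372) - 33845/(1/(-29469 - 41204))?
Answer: 118094253651951/49372 ≈ 2.3919e+9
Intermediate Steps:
11869/(-49372) - 33845/(1/(-29469 - 41204)) = 11869*(-1/49372) - 33845/(1/(-70673)) = -11869/49372 - 33845/(-1/70673) = -11869/49372 - 33845*(-70673) = -11869/49372 + 2391927685 = 118094253651951/49372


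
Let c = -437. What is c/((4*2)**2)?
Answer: -437/64 ≈ -6.8281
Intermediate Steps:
c/((4*2)**2) = -437/((4*2)**2) = -437/(8**2) = -437/64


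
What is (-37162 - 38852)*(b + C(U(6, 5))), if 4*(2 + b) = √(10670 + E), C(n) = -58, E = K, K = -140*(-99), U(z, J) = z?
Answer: 4560840 - 38007*√24530/2 ≈ 1.5845e+6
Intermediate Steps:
K = 13860
E = 13860
b = -2 + √24530/4 (b = -2 + √(10670 + 13860)/4 = -2 + √24530/4 ≈ 37.155)
(-37162 - 38852)*(b + C(U(6, 5))) = (-37162 - 38852)*((-2 + √24530/4) - 58) = -76014*(-60 + √24530/4) = 4560840 - 38007*√24530/2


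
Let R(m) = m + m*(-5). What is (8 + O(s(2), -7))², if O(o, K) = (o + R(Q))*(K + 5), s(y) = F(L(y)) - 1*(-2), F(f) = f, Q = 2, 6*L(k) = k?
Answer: 3364/9 ≈ 373.78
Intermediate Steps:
L(k) = k/6
R(m) = -4*m (R(m) = m - 5*m = -4*m)
s(y) = 2 + y/6 (s(y) = y/6 - 1*(-2) = y/6 + 2 = 2 + y/6)
O(o, K) = (-8 + o)*(5 + K) (O(o, K) = (o - 4*2)*(K + 5) = (o - 8)*(5 + K) = (-8 + o)*(5 + K))
(8 + O(s(2), -7))² = (8 + (-40 - 8*(-7) + 5*(2 + (⅙)*2) - 7*(2 + (⅙)*2)))² = (8 + (-40 + 56 + 5*(2 + ⅓) - 7*(2 + ⅓)))² = (8 + (-40 + 56 + 5*(7/3) - 7*7/3))² = (8 + (-40 + 56 + 35/3 - 49/3))² = (8 + 34/3)² = (58/3)² = 3364/9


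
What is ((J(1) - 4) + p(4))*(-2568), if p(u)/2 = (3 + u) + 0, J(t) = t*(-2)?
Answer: -20544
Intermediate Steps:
J(t) = -2*t
p(u) = 6 + 2*u (p(u) = 2*((3 + u) + 0) = 2*(3 + u) = 6 + 2*u)
((J(1) - 4) + p(4))*(-2568) = ((-2*1 - 4) + (6 + 2*4))*(-2568) = ((-2 - 4) + (6 + 8))*(-2568) = (-6 + 14)*(-2568) = 8*(-2568) = -20544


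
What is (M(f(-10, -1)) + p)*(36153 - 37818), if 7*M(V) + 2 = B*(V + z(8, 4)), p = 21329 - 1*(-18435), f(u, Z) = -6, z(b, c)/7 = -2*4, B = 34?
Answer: -459936270/7 ≈ -6.5705e+7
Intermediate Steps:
z(b, c) = -56 (z(b, c) = 7*(-2*4) = 7*(-8) = -56)
p = 39764 (p = 21329 + 18435 = 39764)
M(V) = -1906/7 + 34*V/7 (M(V) = -2/7 + (34*(V - 56))/7 = -2/7 + (34*(-56 + V))/7 = -2/7 + (-1904 + 34*V)/7 = -2/7 + (-272 + 34*V/7) = -1906/7 + 34*V/7)
(M(f(-10, -1)) + p)*(36153 - 37818) = ((-1906/7 + (34/7)*(-6)) + 39764)*(36153 - 37818) = ((-1906/7 - 204/7) + 39764)*(-1665) = (-2110/7 + 39764)*(-1665) = (276238/7)*(-1665) = -459936270/7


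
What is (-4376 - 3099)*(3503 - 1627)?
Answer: -14023100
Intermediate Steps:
(-4376 - 3099)*(3503 - 1627) = -7475*1876 = -14023100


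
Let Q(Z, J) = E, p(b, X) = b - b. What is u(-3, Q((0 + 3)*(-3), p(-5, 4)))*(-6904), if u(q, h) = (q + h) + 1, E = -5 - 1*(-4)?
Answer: 20712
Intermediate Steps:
E = -1 (E = -5 + 4 = -1)
p(b, X) = 0
Q(Z, J) = -1
u(q, h) = 1 + h + q (u(q, h) = (h + q) + 1 = 1 + h + q)
u(-3, Q((0 + 3)*(-3), p(-5, 4)))*(-6904) = (1 - 1 - 3)*(-6904) = -3*(-6904) = 20712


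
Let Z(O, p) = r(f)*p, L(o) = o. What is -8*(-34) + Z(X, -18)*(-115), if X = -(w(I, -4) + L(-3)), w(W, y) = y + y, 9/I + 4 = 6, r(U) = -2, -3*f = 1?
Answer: -3868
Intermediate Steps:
f = -1/3 (f = -1/3*1 = -1/3 ≈ -0.33333)
I = 9/2 (I = 9/(-4 + 6) = 9/2 ≈ 4.5000)
w(W, y) = 2*y
X = 11 (X = -(2*(-4) - 3) = -(-8 - 3) = -1*(-11) = 11)
Z(O, p) = -2*p
-8*(-34) + Z(X, -18)*(-115) = -8*(-34) - 2*(-18)*(-115) = 272 + 36*(-115) = 272 - 4140 = -3868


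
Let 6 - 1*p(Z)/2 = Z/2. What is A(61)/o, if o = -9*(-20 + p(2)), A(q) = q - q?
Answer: 0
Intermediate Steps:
A(q) = 0
p(Z) = 12 - Z (p(Z) = 12 - 2*Z/2 = 12 - Z)
o = 90 (o = -9*(-20 + (12 - 1*2)) = -9*(-20 + (12 - 2)) = -9*(-20 + 10) = -9*(-10) = 90)
A(61)/o = 0/90 = 0*(1/90) = 0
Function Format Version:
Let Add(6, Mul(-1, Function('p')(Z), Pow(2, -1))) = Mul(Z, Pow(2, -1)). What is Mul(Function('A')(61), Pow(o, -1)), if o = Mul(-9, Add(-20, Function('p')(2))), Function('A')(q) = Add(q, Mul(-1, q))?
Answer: 0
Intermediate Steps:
Function('A')(q) = 0
Function('p')(Z) = Add(12, Mul(-1, Z)) (Function('p')(Z) = Add(12, Mul(-2, Mul(Z, Pow(2, -1)))) = Add(12, Mul(-2, Mul(Z, Rational(1, 2)))) = Add(12, Mul(-2, Mul(Rational(1, 2), Z))) = Add(12, Mul(-1, Z)))
o = 90 (o = Mul(-9, Add(-20, Add(12, Mul(-1, 2)))) = Mul(-9, Add(-20, Add(12, -2))) = Mul(-9, Add(-20, 10)) = Mul(-9, -10) = 90)
Mul(Function('A')(61), Pow(o, -1)) = Mul(0, Pow(90, -1)) = Mul(0, Rational(1, 90)) = 0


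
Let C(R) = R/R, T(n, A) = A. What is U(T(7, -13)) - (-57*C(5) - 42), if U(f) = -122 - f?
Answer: -10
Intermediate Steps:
C(R) = 1
U(T(7, -13)) - (-57*C(5) - 42) = (-122 - 1*(-13)) - (-57*1 - 42) = (-122 + 13) - (-57 - 42) = -109 - 1*(-99) = -109 + 99 = -10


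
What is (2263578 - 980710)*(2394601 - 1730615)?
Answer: 851806391848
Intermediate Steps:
(2263578 - 980710)*(2394601 - 1730615) = 1282868*663986 = 851806391848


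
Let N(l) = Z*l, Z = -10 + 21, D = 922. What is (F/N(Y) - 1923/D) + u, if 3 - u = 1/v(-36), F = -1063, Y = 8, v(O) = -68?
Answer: -7690025/689656 ≈ -11.151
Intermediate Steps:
Z = 11
N(l) = 11*l
u = 205/68 (u = 3 - 1/(-68) = 3 - 1*(-1/68) = 3 + 1/68 = 205/68 ≈ 3.0147)
(F/N(Y) - 1923/D) + u = (-1063/(11*8) - 1923/922) + 205/68 = (-1063/88 - 1923*1/922) + 205/68 = (-1063*1/88 - 1923/922) + 205/68 = (-1063/88 - 1923/922) + 205/68 = -574655/40568 + 205/68 = -7690025/689656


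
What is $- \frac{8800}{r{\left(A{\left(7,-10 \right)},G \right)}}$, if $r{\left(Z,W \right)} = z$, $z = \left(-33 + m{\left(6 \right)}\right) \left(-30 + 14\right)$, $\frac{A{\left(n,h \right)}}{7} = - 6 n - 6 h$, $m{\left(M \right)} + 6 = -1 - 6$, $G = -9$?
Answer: $- \frac{275}{23} \approx -11.957$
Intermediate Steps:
$m{\left(M \right)} = -13$ ($m{\left(M \right)} = -6 - 7 = -13$)
$A{\left(n,h \right)} = - 42 h - 42 n$ ($A{\left(n,h \right)} = 7 \left(- 6 n - 6 h\right) = 7 \left(- 6 h - 6 n\right) = - 42 h - 42 n$)
$z = 736$ ($z = \left(-33 - 13\right) \left(-30 + 14\right) = \left(-46\right) \left(-16\right) = 736$)
$r{\left(Z,W \right)} = 736$
$- \frac{8800}{r{\left(A{\left(7,-10 \right)},G \right)}} = - \frac{8800}{736} = \left(-8800\right) \frac{1}{736} = - \frac{275}{23}$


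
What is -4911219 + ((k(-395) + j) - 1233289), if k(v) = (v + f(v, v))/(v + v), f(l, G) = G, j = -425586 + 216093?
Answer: -6354000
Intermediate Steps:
j = -209493
k(v) = 1 (k(v) = (v + v)/(v + v) = (2*v)/((2*v)) = (2*v)*(1/(2*v)) = 1)
-4911219 + ((k(-395) + j) - 1233289) = -4911219 + ((1 - 209493) - 1233289) = -4911219 + (-209492 - 1233289) = -4911219 - 1442781 = -6354000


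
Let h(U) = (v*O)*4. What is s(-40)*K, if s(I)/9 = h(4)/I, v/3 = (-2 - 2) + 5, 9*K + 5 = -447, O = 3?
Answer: 2034/5 ≈ 406.80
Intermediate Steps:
K = -452/9 (K = -5/9 + (⅑)*(-447) = -5/9 - 149/3 = -452/9 ≈ -50.222)
v = 3 (v = 3*((-2 - 2) + 5) = 3*(-4 + 5) = 3*1 = 3)
h(U) = 36 (h(U) = (3*3)*4 = 9*4 = 36)
s(I) = 324/I (s(I) = 9*(36/I) = 324/I)
s(-40)*K = (324/(-40))*(-452/9) = (324*(-1/40))*(-452/9) = -81/10*(-452/9) = 2034/5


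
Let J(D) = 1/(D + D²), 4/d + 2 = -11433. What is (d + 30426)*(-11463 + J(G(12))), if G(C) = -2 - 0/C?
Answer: -797609594005/2287 ≈ -3.4876e+8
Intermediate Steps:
d = -4/11435 (d = 4/(-2 - 11433) = 4/(-11435) = 4*(-1/11435) = -4/11435 ≈ -0.00034980)
G(C) = -2 (G(C) = -2 - 5*0 = -2 + 0 = -2)
(d + 30426)*(-11463 + J(G(12))) = (-4/11435 + 30426)*(-11463 + 1/((-2)*(1 - 2))) = 347921306*(-11463 - ½/(-1))/11435 = 347921306*(-11463 - ½*(-1))/11435 = 347921306*(-11463 + ½)/11435 = (347921306/11435)*(-22925/2) = -797609594005/2287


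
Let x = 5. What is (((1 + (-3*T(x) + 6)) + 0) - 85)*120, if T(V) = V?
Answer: -11160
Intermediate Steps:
(((1 + (-3*T(x) + 6)) + 0) - 85)*120 = (((1 + (-3*5 + 6)) + 0) - 85)*120 = (((1 + (-15 + 6)) + 0) - 85)*120 = (((1 - 9) + 0) - 85)*120 = ((-8 + 0) - 85)*120 = (-8 - 85)*120 = -93*120 = -11160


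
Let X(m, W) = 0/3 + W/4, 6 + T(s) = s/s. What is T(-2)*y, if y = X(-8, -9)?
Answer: 45/4 ≈ 11.250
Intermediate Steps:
T(s) = -5 (T(s) = -6 + s/s = -6 + 1 = -5)
X(m, W) = W/4 (X(m, W) = 0*(⅓) + W*(¼) = 0 + W/4 = W/4)
y = -9/4 (y = (¼)*(-9) = -9/4 ≈ -2.2500)
T(-2)*y = -5*(-9/4) = 45/4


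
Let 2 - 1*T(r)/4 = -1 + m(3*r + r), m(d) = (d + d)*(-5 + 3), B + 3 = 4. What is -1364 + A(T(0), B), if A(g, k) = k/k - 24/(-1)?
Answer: -1339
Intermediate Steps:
B = 1 (B = -3 + 4 = 1)
m(d) = -4*d (m(d) = (2*d)*(-2) = -4*d)
T(r) = 12 + 64*r (T(r) = 8 - 4*(-1 - 4*(3*r + r)) = 8 - 4*(-1 - 16*r) = 8 + (4 + 64*r) = 12 + 64*r)
A(g, k) = 25 (A(g, k) = 1 - 24*(-1) = 1 + 24 = 25)
-1364 + A(T(0), B) = -1364 + 25 = -1339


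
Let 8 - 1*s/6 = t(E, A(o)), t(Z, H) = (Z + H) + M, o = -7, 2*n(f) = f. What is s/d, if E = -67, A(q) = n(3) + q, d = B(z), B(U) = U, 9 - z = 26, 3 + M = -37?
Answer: -723/17 ≈ -42.529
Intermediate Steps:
M = -40 (M = -3 - 37 = -40)
z = -17 (z = 9 - 1*26 = 9 - 26 = -17)
n(f) = f/2
d = -17
A(q) = 3/2 + q (A(q) = (½)*3 + q = 3/2 + q)
t(Z, H) = -40 + H + Z (t(Z, H) = (Z + H) - 40 = (H + Z) - 40 = -40 + H + Z)
s = 723 (s = 48 - 6*(-40 + (3/2 - 7) - 67) = 48 - 6*(-40 - 11/2 - 67) = 48 - 6*(-225/2) = 48 + 675 = 723)
s/d = 723/(-17) = 723*(-1/17) = -723/17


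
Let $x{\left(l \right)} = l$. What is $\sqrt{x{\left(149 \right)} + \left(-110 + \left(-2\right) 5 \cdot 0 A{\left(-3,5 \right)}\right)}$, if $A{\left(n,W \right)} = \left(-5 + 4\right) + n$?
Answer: $\sqrt{39} \approx 6.245$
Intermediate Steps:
$A{\left(n,W \right)} = -1 + n$
$\sqrt{x{\left(149 \right)} + \left(-110 + \left(-2\right) 5 \cdot 0 A{\left(-3,5 \right)}\right)} = \sqrt{149 - \left(110 - \left(-2\right) 5 \cdot 0 \left(-1 - 3\right)\right)} = \sqrt{149 - \left(110 - \left(-10\right) 0 \left(-4\right)\right)} = \sqrt{149 + \left(-110 + 0 \left(-4\right)\right)} = \sqrt{149 + \left(-110 + 0\right)} = \sqrt{149 - 110} = \sqrt{39}$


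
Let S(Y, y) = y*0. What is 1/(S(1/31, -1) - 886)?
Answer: -1/886 ≈ -0.0011287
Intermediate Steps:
S(Y, y) = 0
1/(S(1/31, -1) - 886) = 1/(0 - 886) = 1/(-886) = -1/886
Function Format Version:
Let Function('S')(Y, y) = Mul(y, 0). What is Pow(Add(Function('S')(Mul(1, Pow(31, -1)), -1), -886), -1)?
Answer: Rational(-1, 886) ≈ -0.0011287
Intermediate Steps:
Function('S')(Y, y) = 0
Pow(Add(Function('S')(Mul(1, Pow(31, -1)), -1), -886), -1) = Pow(Add(0, -886), -1) = Pow(-886, -1) = Rational(-1, 886)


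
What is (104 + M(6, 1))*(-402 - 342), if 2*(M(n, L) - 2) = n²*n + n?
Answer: -161448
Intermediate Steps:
M(n, L) = 2 + n/2 + n³/2 (M(n, L) = 2 + (n²*n + n)/2 = 2 + (n³ + n)/2 = 2 + (n + n³)/2 = 2 + (n/2 + n³/2) = 2 + n/2 + n³/2)
(104 + M(6, 1))*(-402 - 342) = (104 + (2 + (½)*6 + (½)*6³))*(-402 - 342) = (104 + (2 + 3 + (½)*216))*(-744) = (104 + (2 + 3 + 108))*(-744) = (104 + 113)*(-744) = 217*(-744) = -161448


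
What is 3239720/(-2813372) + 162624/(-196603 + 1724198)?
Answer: -1122864566318/1074423250085 ≈ -1.0451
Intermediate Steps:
3239720/(-2813372) + 162624/(-196603 + 1724198) = 3239720*(-1/2813372) + 162624/1527595 = -809930/703343 + 162624*(1/1527595) = -809930/703343 + 162624/1527595 = -1122864566318/1074423250085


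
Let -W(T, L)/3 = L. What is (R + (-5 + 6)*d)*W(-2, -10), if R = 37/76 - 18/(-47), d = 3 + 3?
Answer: 368085/1786 ≈ 206.09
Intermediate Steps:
d = 6
R = 3107/3572 (R = 37*(1/76) - 18*(-1/47) = 37/76 + 18/47 = 3107/3572 ≈ 0.86982)
W(T, L) = -3*L
(R + (-5 + 6)*d)*W(-2, -10) = (3107/3572 + (-5 + 6)*6)*(-3*(-10)) = (3107/3572 + 1*6)*30 = (3107/3572 + 6)*30 = (24539/3572)*30 = 368085/1786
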